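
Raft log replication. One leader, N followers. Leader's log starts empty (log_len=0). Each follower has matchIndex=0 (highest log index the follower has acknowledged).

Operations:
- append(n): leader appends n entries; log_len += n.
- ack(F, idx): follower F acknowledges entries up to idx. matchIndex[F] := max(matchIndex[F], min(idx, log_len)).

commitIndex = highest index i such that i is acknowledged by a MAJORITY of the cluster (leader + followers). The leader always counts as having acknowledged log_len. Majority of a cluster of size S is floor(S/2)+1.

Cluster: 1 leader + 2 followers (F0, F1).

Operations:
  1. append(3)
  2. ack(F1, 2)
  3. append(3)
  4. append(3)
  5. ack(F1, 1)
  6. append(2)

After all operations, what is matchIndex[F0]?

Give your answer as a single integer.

Op 1: append 3 -> log_len=3
Op 2: F1 acks idx 2 -> match: F0=0 F1=2; commitIndex=2
Op 3: append 3 -> log_len=6
Op 4: append 3 -> log_len=9
Op 5: F1 acks idx 1 -> match: F0=0 F1=2; commitIndex=2
Op 6: append 2 -> log_len=11

Answer: 0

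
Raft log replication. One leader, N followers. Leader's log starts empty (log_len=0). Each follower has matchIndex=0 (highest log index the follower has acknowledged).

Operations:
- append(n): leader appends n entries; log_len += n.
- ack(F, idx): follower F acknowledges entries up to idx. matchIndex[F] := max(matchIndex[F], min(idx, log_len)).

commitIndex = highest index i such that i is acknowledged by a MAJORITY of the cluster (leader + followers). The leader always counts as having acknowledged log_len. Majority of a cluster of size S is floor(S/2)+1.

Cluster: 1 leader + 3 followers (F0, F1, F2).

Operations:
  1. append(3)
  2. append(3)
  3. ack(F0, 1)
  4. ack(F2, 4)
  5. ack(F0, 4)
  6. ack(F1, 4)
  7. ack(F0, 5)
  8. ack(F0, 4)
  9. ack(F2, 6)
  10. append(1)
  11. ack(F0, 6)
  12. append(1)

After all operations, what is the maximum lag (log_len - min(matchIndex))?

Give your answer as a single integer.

Answer: 4

Derivation:
Op 1: append 3 -> log_len=3
Op 2: append 3 -> log_len=6
Op 3: F0 acks idx 1 -> match: F0=1 F1=0 F2=0; commitIndex=0
Op 4: F2 acks idx 4 -> match: F0=1 F1=0 F2=4; commitIndex=1
Op 5: F0 acks idx 4 -> match: F0=4 F1=0 F2=4; commitIndex=4
Op 6: F1 acks idx 4 -> match: F0=4 F1=4 F2=4; commitIndex=4
Op 7: F0 acks idx 5 -> match: F0=5 F1=4 F2=4; commitIndex=4
Op 8: F0 acks idx 4 -> match: F0=5 F1=4 F2=4; commitIndex=4
Op 9: F2 acks idx 6 -> match: F0=5 F1=4 F2=6; commitIndex=5
Op 10: append 1 -> log_len=7
Op 11: F0 acks idx 6 -> match: F0=6 F1=4 F2=6; commitIndex=6
Op 12: append 1 -> log_len=8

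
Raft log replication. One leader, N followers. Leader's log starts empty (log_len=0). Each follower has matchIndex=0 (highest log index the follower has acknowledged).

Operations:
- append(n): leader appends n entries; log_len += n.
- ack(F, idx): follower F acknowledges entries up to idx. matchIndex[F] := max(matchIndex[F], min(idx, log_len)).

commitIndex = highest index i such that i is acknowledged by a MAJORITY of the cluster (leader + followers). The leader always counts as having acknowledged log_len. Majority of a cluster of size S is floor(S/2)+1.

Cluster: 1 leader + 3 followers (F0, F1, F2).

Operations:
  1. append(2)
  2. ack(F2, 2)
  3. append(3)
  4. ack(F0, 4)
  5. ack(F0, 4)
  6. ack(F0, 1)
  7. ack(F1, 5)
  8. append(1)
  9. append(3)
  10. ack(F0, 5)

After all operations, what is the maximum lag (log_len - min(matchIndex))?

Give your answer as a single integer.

Answer: 7

Derivation:
Op 1: append 2 -> log_len=2
Op 2: F2 acks idx 2 -> match: F0=0 F1=0 F2=2; commitIndex=0
Op 3: append 3 -> log_len=5
Op 4: F0 acks idx 4 -> match: F0=4 F1=0 F2=2; commitIndex=2
Op 5: F0 acks idx 4 -> match: F0=4 F1=0 F2=2; commitIndex=2
Op 6: F0 acks idx 1 -> match: F0=4 F1=0 F2=2; commitIndex=2
Op 7: F1 acks idx 5 -> match: F0=4 F1=5 F2=2; commitIndex=4
Op 8: append 1 -> log_len=6
Op 9: append 3 -> log_len=9
Op 10: F0 acks idx 5 -> match: F0=5 F1=5 F2=2; commitIndex=5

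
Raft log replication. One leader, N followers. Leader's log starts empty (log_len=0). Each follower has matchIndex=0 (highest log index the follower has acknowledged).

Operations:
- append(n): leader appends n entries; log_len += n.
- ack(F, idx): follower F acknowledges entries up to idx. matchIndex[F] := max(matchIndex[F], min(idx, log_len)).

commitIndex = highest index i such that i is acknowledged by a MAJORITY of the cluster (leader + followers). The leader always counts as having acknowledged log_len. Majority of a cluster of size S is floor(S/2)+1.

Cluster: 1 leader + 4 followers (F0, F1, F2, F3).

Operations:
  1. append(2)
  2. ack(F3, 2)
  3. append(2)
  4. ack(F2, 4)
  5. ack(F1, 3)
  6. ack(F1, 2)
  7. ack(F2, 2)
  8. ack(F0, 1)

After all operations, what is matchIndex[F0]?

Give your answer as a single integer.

Answer: 1

Derivation:
Op 1: append 2 -> log_len=2
Op 2: F3 acks idx 2 -> match: F0=0 F1=0 F2=0 F3=2; commitIndex=0
Op 3: append 2 -> log_len=4
Op 4: F2 acks idx 4 -> match: F0=0 F1=0 F2=4 F3=2; commitIndex=2
Op 5: F1 acks idx 3 -> match: F0=0 F1=3 F2=4 F3=2; commitIndex=3
Op 6: F1 acks idx 2 -> match: F0=0 F1=3 F2=4 F3=2; commitIndex=3
Op 7: F2 acks idx 2 -> match: F0=0 F1=3 F2=4 F3=2; commitIndex=3
Op 8: F0 acks idx 1 -> match: F0=1 F1=3 F2=4 F3=2; commitIndex=3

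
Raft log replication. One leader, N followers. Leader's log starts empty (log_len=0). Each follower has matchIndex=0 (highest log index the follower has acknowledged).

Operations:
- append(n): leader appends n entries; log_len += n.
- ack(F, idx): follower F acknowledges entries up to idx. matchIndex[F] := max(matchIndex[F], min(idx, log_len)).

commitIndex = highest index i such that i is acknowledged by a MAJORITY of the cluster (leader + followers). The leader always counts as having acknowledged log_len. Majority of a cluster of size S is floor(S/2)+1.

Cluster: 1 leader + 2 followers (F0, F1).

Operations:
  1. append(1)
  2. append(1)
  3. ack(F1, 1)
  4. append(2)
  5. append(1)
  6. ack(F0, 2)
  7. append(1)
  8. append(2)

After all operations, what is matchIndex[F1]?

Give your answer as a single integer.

Op 1: append 1 -> log_len=1
Op 2: append 1 -> log_len=2
Op 3: F1 acks idx 1 -> match: F0=0 F1=1; commitIndex=1
Op 4: append 2 -> log_len=4
Op 5: append 1 -> log_len=5
Op 6: F0 acks idx 2 -> match: F0=2 F1=1; commitIndex=2
Op 7: append 1 -> log_len=6
Op 8: append 2 -> log_len=8

Answer: 1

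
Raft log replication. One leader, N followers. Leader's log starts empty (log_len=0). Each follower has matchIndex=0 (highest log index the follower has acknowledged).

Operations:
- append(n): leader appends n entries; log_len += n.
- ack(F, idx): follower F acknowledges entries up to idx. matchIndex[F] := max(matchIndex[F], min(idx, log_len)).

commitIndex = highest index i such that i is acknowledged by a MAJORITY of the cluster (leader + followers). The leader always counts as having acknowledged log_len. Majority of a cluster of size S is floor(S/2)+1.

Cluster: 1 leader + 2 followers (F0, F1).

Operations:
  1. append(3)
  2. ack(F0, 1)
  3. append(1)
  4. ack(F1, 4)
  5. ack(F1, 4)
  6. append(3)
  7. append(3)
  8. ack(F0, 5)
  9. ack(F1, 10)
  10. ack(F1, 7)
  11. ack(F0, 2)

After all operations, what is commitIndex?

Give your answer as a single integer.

Op 1: append 3 -> log_len=3
Op 2: F0 acks idx 1 -> match: F0=1 F1=0; commitIndex=1
Op 3: append 1 -> log_len=4
Op 4: F1 acks idx 4 -> match: F0=1 F1=4; commitIndex=4
Op 5: F1 acks idx 4 -> match: F0=1 F1=4; commitIndex=4
Op 6: append 3 -> log_len=7
Op 7: append 3 -> log_len=10
Op 8: F0 acks idx 5 -> match: F0=5 F1=4; commitIndex=5
Op 9: F1 acks idx 10 -> match: F0=5 F1=10; commitIndex=10
Op 10: F1 acks idx 7 -> match: F0=5 F1=10; commitIndex=10
Op 11: F0 acks idx 2 -> match: F0=5 F1=10; commitIndex=10

Answer: 10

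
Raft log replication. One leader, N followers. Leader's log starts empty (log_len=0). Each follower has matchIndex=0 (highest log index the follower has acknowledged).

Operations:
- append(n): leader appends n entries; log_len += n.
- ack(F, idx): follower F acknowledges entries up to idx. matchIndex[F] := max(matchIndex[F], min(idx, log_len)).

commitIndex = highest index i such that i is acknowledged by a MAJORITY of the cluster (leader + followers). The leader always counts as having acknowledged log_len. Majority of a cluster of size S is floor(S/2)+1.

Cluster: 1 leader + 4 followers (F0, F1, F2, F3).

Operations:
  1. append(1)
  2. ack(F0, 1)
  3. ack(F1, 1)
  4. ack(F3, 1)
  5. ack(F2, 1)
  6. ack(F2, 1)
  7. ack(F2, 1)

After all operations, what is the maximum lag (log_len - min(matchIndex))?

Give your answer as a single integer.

Answer: 0

Derivation:
Op 1: append 1 -> log_len=1
Op 2: F0 acks idx 1 -> match: F0=1 F1=0 F2=0 F3=0; commitIndex=0
Op 3: F1 acks idx 1 -> match: F0=1 F1=1 F2=0 F3=0; commitIndex=1
Op 4: F3 acks idx 1 -> match: F0=1 F1=1 F2=0 F3=1; commitIndex=1
Op 5: F2 acks idx 1 -> match: F0=1 F1=1 F2=1 F3=1; commitIndex=1
Op 6: F2 acks idx 1 -> match: F0=1 F1=1 F2=1 F3=1; commitIndex=1
Op 7: F2 acks idx 1 -> match: F0=1 F1=1 F2=1 F3=1; commitIndex=1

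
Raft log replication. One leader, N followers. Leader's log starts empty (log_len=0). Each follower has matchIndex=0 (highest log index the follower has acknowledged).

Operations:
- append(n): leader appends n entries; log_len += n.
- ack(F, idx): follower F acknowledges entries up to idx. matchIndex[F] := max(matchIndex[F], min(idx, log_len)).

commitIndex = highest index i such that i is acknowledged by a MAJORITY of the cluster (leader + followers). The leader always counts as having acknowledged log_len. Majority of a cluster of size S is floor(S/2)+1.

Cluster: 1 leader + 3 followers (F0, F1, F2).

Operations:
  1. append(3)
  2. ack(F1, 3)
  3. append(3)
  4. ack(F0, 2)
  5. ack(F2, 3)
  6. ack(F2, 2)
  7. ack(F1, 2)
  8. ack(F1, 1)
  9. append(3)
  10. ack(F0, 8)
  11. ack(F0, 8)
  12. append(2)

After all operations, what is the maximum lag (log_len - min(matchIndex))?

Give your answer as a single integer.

Op 1: append 3 -> log_len=3
Op 2: F1 acks idx 3 -> match: F0=0 F1=3 F2=0; commitIndex=0
Op 3: append 3 -> log_len=6
Op 4: F0 acks idx 2 -> match: F0=2 F1=3 F2=0; commitIndex=2
Op 5: F2 acks idx 3 -> match: F0=2 F1=3 F2=3; commitIndex=3
Op 6: F2 acks idx 2 -> match: F0=2 F1=3 F2=3; commitIndex=3
Op 7: F1 acks idx 2 -> match: F0=2 F1=3 F2=3; commitIndex=3
Op 8: F1 acks idx 1 -> match: F0=2 F1=3 F2=3; commitIndex=3
Op 9: append 3 -> log_len=9
Op 10: F0 acks idx 8 -> match: F0=8 F1=3 F2=3; commitIndex=3
Op 11: F0 acks idx 8 -> match: F0=8 F1=3 F2=3; commitIndex=3
Op 12: append 2 -> log_len=11

Answer: 8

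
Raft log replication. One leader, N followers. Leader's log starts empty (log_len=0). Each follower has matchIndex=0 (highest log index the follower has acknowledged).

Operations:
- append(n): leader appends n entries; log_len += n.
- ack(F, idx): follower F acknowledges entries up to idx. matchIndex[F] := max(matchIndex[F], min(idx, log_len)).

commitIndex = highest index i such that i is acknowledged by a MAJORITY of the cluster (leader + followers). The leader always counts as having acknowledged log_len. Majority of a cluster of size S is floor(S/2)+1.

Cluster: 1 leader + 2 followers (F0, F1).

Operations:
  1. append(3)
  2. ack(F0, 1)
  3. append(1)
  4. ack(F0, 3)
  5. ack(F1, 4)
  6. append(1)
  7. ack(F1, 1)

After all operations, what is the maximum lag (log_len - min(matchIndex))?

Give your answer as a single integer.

Op 1: append 3 -> log_len=3
Op 2: F0 acks idx 1 -> match: F0=1 F1=0; commitIndex=1
Op 3: append 1 -> log_len=4
Op 4: F0 acks idx 3 -> match: F0=3 F1=0; commitIndex=3
Op 5: F1 acks idx 4 -> match: F0=3 F1=4; commitIndex=4
Op 6: append 1 -> log_len=5
Op 7: F1 acks idx 1 -> match: F0=3 F1=4; commitIndex=4

Answer: 2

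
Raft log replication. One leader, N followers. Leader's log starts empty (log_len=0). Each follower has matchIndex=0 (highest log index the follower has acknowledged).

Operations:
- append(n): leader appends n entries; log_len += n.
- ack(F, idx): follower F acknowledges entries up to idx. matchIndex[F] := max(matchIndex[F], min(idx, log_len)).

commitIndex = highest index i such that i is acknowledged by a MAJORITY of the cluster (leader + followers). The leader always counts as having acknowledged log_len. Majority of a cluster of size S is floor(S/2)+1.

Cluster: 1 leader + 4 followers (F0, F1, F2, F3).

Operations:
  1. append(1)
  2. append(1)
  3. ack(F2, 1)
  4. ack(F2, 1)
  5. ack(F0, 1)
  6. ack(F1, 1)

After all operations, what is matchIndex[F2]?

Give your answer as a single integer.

Answer: 1

Derivation:
Op 1: append 1 -> log_len=1
Op 2: append 1 -> log_len=2
Op 3: F2 acks idx 1 -> match: F0=0 F1=0 F2=1 F3=0; commitIndex=0
Op 4: F2 acks idx 1 -> match: F0=0 F1=0 F2=1 F3=0; commitIndex=0
Op 5: F0 acks idx 1 -> match: F0=1 F1=0 F2=1 F3=0; commitIndex=1
Op 6: F1 acks idx 1 -> match: F0=1 F1=1 F2=1 F3=0; commitIndex=1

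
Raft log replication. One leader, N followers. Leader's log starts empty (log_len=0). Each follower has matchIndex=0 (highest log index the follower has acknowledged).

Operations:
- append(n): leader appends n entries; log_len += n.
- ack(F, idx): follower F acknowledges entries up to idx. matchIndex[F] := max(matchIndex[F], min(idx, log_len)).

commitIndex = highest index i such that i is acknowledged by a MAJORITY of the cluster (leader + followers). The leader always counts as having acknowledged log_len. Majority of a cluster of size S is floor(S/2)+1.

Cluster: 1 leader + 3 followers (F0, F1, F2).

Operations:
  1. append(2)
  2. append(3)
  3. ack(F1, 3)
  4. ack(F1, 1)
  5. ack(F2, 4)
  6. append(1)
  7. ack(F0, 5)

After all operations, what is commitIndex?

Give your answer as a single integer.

Answer: 4

Derivation:
Op 1: append 2 -> log_len=2
Op 2: append 3 -> log_len=5
Op 3: F1 acks idx 3 -> match: F0=0 F1=3 F2=0; commitIndex=0
Op 4: F1 acks idx 1 -> match: F0=0 F1=3 F2=0; commitIndex=0
Op 5: F2 acks idx 4 -> match: F0=0 F1=3 F2=4; commitIndex=3
Op 6: append 1 -> log_len=6
Op 7: F0 acks idx 5 -> match: F0=5 F1=3 F2=4; commitIndex=4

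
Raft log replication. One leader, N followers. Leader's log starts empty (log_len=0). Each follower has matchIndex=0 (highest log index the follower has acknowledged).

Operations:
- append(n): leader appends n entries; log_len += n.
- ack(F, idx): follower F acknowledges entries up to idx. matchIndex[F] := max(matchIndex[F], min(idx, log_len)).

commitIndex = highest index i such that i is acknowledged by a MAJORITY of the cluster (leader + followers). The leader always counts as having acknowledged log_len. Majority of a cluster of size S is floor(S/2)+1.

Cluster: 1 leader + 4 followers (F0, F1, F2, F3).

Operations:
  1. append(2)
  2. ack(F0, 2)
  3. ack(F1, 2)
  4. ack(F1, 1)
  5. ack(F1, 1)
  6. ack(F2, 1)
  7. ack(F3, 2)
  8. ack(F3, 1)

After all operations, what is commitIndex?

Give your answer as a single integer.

Op 1: append 2 -> log_len=2
Op 2: F0 acks idx 2 -> match: F0=2 F1=0 F2=0 F3=0; commitIndex=0
Op 3: F1 acks idx 2 -> match: F0=2 F1=2 F2=0 F3=0; commitIndex=2
Op 4: F1 acks idx 1 -> match: F0=2 F1=2 F2=0 F3=0; commitIndex=2
Op 5: F1 acks idx 1 -> match: F0=2 F1=2 F2=0 F3=0; commitIndex=2
Op 6: F2 acks idx 1 -> match: F0=2 F1=2 F2=1 F3=0; commitIndex=2
Op 7: F3 acks idx 2 -> match: F0=2 F1=2 F2=1 F3=2; commitIndex=2
Op 8: F3 acks idx 1 -> match: F0=2 F1=2 F2=1 F3=2; commitIndex=2

Answer: 2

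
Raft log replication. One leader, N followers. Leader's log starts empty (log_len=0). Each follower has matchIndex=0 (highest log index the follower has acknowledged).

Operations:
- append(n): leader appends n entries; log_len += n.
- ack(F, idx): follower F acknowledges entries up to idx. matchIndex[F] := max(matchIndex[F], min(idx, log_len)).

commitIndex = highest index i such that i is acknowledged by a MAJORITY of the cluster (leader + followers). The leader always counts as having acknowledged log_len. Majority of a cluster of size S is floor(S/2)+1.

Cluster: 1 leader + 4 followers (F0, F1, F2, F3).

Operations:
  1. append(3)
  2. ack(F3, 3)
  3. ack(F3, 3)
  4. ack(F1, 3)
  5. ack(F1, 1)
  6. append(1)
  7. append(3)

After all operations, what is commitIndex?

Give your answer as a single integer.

Answer: 3

Derivation:
Op 1: append 3 -> log_len=3
Op 2: F3 acks idx 3 -> match: F0=0 F1=0 F2=0 F3=3; commitIndex=0
Op 3: F3 acks idx 3 -> match: F0=0 F1=0 F2=0 F3=3; commitIndex=0
Op 4: F1 acks idx 3 -> match: F0=0 F1=3 F2=0 F3=3; commitIndex=3
Op 5: F1 acks idx 1 -> match: F0=0 F1=3 F2=0 F3=3; commitIndex=3
Op 6: append 1 -> log_len=4
Op 7: append 3 -> log_len=7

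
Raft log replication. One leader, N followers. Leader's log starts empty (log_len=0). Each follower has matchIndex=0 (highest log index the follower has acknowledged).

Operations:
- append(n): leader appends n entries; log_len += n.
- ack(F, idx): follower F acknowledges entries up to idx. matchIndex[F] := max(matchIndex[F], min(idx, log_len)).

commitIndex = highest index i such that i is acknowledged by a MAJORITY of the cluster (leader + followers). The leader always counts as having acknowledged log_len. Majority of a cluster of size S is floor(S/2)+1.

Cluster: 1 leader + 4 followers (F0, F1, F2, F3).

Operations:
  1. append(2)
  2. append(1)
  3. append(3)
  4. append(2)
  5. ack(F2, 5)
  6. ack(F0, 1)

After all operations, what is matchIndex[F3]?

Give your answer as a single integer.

Op 1: append 2 -> log_len=2
Op 2: append 1 -> log_len=3
Op 3: append 3 -> log_len=6
Op 4: append 2 -> log_len=8
Op 5: F2 acks idx 5 -> match: F0=0 F1=0 F2=5 F3=0; commitIndex=0
Op 6: F0 acks idx 1 -> match: F0=1 F1=0 F2=5 F3=0; commitIndex=1

Answer: 0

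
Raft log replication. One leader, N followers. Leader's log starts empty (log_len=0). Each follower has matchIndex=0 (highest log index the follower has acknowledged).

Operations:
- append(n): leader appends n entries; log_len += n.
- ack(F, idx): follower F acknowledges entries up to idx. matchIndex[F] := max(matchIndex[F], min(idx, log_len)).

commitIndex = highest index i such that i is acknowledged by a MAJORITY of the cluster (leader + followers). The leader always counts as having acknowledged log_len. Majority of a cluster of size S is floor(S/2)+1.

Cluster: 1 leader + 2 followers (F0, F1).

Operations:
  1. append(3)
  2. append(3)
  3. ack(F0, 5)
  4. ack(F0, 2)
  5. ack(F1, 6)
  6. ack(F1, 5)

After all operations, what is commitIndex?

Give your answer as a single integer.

Op 1: append 3 -> log_len=3
Op 2: append 3 -> log_len=6
Op 3: F0 acks idx 5 -> match: F0=5 F1=0; commitIndex=5
Op 4: F0 acks idx 2 -> match: F0=5 F1=0; commitIndex=5
Op 5: F1 acks idx 6 -> match: F0=5 F1=6; commitIndex=6
Op 6: F1 acks idx 5 -> match: F0=5 F1=6; commitIndex=6

Answer: 6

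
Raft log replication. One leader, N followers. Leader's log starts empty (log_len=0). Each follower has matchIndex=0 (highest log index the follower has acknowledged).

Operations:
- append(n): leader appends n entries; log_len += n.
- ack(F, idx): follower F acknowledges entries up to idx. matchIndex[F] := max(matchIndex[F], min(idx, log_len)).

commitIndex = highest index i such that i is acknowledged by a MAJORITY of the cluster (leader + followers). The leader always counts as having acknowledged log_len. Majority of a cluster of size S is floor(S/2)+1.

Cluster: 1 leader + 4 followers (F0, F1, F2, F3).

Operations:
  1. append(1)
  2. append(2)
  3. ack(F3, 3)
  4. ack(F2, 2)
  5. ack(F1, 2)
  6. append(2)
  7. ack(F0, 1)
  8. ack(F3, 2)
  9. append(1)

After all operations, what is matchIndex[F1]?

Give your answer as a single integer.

Op 1: append 1 -> log_len=1
Op 2: append 2 -> log_len=3
Op 3: F3 acks idx 3 -> match: F0=0 F1=0 F2=0 F3=3; commitIndex=0
Op 4: F2 acks idx 2 -> match: F0=0 F1=0 F2=2 F3=3; commitIndex=2
Op 5: F1 acks idx 2 -> match: F0=0 F1=2 F2=2 F3=3; commitIndex=2
Op 6: append 2 -> log_len=5
Op 7: F0 acks idx 1 -> match: F0=1 F1=2 F2=2 F3=3; commitIndex=2
Op 8: F3 acks idx 2 -> match: F0=1 F1=2 F2=2 F3=3; commitIndex=2
Op 9: append 1 -> log_len=6

Answer: 2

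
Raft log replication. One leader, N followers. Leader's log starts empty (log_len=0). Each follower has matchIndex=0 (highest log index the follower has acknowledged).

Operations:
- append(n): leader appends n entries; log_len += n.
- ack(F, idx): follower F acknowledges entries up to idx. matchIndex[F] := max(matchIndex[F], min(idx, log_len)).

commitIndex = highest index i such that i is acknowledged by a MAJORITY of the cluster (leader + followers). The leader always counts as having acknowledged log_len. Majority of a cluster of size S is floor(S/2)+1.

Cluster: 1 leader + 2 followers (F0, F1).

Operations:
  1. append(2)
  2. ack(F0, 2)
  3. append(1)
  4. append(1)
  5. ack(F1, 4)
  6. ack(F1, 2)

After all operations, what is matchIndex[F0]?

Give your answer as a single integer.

Op 1: append 2 -> log_len=2
Op 2: F0 acks idx 2 -> match: F0=2 F1=0; commitIndex=2
Op 3: append 1 -> log_len=3
Op 4: append 1 -> log_len=4
Op 5: F1 acks idx 4 -> match: F0=2 F1=4; commitIndex=4
Op 6: F1 acks idx 2 -> match: F0=2 F1=4; commitIndex=4

Answer: 2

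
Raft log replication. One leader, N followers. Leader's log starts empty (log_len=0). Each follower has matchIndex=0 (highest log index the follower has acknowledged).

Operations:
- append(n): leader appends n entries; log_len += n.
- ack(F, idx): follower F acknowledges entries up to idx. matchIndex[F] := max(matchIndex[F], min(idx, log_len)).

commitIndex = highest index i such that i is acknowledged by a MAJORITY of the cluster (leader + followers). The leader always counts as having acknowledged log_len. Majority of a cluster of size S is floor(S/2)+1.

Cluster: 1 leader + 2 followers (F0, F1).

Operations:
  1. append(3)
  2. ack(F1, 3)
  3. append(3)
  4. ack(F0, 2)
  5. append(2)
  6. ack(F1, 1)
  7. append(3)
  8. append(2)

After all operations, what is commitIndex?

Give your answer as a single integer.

Answer: 3

Derivation:
Op 1: append 3 -> log_len=3
Op 2: F1 acks idx 3 -> match: F0=0 F1=3; commitIndex=3
Op 3: append 3 -> log_len=6
Op 4: F0 acks idx 2 -> match: F0=2 F1=3; commitIndex=3
Op 5: append 2 -> log_len=8
Op 6: F1 acks idx 1 -> match: F0=2 F1=3; commitIndex=3
Op 7: append 3 -> log_len=11
Op 8: append 2 -> log_len=13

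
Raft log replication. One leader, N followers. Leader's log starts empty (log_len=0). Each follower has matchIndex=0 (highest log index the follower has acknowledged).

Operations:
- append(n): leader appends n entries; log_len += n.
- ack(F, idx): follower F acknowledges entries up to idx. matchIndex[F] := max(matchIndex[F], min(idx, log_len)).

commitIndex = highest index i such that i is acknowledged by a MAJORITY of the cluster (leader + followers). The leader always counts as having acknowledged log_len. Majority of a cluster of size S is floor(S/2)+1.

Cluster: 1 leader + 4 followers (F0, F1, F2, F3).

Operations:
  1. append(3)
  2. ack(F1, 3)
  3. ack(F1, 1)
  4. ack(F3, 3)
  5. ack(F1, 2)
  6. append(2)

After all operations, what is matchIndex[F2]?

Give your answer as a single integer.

Answer: 0

Derivation:
Op 1: append 3 -> log_len=3
Op 2: F1 acks idx 3 -> match: F0=0 F1=3 F2=0 F3=0; commitIndex=0
Op 3: F1 acks idx 1 -> match: F0=0 F1=3 F2=0 F3=0; commitIndex=0
Op 4: F3 acks idx 3 -> match: F0=0 F1=3 F2=0 F3=3; commitIndex=3
Op 5: F1 acks idx 2 -> match: F0=0 F1=3 F2=0 F3=3; commitIndex=3
Op 6: append 2 -> log_len=5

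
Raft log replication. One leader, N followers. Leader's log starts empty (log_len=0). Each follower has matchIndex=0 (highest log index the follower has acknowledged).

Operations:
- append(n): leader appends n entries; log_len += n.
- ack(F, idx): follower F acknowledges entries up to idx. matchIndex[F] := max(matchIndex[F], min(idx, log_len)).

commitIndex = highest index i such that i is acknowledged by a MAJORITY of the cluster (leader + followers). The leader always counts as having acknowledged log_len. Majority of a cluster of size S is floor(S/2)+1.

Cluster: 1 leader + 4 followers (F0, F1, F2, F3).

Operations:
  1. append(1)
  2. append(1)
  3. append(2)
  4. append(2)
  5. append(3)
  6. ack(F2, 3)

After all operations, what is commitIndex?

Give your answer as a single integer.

Answer: 0

Derivation:
Op 1: append 1 -> log_len=1
Op 2: append 1 -> log_len=2
Op 3: append 2 -> log_len=4
Op 4: append 2 -> log_len=6
Op 5: append 3 -> log_len=9
Op 6: F2 acks idx 3 -> match: F0=0 F1=0 F2=3 F3=0; commitIndex=0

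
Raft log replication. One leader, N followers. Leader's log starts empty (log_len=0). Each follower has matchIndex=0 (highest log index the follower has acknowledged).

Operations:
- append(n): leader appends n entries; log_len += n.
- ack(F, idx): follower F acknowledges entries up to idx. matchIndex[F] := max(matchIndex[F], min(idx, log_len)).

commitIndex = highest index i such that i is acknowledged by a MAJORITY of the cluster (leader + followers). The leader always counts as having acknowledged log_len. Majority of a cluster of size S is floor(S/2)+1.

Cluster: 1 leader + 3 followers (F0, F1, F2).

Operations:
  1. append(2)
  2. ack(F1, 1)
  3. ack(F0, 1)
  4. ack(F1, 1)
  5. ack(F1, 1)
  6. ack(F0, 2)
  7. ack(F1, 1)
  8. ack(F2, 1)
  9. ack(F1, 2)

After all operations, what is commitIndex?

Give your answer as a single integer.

Answer: 2

Derivation:
Op 1: append 2 -> log_len=2
Op 2: F1 acks idx 1 -> match: F0=0 F1=1 F2=0; commitIndex=0
Op 3: F0 acks idx 1 -> match: F0=1 F1=1 F2=0; commitIndex=1
Op 4: F1 acks idx 1 -> match: F0=1 F1=1 F2=0; commitIndex=1
Op 5: F1 acks idx 1 -> match: F0=1 F1=1 F2=0; commitIndex=1
Op 6: F0 acks idx 2 -> match: F0=2 F1=1 F2=0; commitIndex=1
Op 7: F1 acks idx 1 -> match: F0=2 F1=1 F2=0; commitIndex=1
Op 8: F2 acks idx 1 -> match: F0=2 F1=1 F2=1; commitIndex=1
Op 9: F1 acks idx 2 -> match: F0=2 F1=2 F2=1; commitIndex=2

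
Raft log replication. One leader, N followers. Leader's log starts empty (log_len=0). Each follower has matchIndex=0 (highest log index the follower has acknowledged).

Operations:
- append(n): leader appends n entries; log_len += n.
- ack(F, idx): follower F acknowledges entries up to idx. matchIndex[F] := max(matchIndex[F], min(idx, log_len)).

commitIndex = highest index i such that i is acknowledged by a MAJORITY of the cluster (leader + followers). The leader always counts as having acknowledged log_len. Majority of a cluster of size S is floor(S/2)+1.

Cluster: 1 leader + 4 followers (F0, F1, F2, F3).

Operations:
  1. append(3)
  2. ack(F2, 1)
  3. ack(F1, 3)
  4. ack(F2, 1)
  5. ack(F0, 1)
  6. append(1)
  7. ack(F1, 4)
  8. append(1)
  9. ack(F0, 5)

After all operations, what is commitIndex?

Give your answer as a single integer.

Answer: 4

Derivation:
Op 1: append 3 -> log_len=3
Op 2: F2 acks idx 1 -> match: F0=0 F1=0 F2=1 F3=0; commitIndex=0
Op 3: F1 acks idx 3 -> match: F0=0 F1=3 F2=1 F3=0; commitIndex=1
Op 4: F2 acks idx 1 -> match: F0=0 F1=3 F2=1 F3=0; commitIndex=1
Op 5: F0 acks idx 1 -> match: F0=1 F1=3 F2=1 F3=0; commitIndex=1
Op 6: append 1 -> log_len=4
Op 7: F1 acks idx 4 -> match: F0=1 F1=4 F2=1 F3=0; commitIndex=1
Op 8: append 1 -> log_len=5
Op 9: F0 acks idx 5 -> match: F0=5 F1=4 F2=1 F3=0; commitIndex=4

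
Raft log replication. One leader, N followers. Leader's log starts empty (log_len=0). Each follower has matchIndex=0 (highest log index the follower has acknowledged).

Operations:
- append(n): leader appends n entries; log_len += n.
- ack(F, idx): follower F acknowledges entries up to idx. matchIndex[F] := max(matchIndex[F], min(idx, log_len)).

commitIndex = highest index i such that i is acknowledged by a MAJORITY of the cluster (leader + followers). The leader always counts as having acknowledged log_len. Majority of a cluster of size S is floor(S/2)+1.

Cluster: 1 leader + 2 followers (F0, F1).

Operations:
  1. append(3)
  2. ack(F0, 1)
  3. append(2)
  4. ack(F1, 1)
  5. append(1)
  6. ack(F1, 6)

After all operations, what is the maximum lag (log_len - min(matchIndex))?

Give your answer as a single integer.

Answer: 5

Derivation:
Op 1: append 3 -> log_len=3
Op 2: F0 acks idx 1 -> match: F0=1 F1=0; commitIndex=1
Op 3: append 2 -> log_len=5
Op 4: F1 acks idx 1 -> match: F0=1 F1=1; commitIndex=1
Op 5: append 1 -> log_len=6
Op 6: F1 acks idx 6 -> match: F0=1 F1=6; commitIndex=6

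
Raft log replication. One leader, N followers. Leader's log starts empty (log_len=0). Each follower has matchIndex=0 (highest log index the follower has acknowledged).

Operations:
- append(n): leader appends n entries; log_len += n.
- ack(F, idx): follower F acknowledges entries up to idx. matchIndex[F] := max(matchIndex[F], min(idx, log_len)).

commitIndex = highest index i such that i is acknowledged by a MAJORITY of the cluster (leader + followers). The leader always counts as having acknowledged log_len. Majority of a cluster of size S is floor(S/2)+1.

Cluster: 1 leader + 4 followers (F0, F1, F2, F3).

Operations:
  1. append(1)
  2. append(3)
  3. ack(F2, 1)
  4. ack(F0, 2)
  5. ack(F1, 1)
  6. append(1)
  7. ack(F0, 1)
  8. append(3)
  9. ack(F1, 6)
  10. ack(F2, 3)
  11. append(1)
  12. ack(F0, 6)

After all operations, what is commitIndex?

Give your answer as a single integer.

Answer: 6

Derivation:
Op 1: append 1 -> log_len=1
Op 2: append 3 -> log_len=4
Op 3: F2 acks idx 1 -> match: F0=0 F1=0 F2=1 F3=0; commitIndex=0
Op 4: F0 acks idx 2 -> match: F0=2 F1=0 F2=1 F3=0; commitIndex=1
Op 5: F1 acks idx 1 -> match: F0=2 F1=1 F2=1 F3=0; commitIndex=1
Op 6: append 1 -> log_len=5
Op 7: F0 acks idx 1 -> match: F0=2 F1=1 F2=1 F3=0; commitIndex=1
Op 8: append 3 -> log_len=8
Op 9: F1 acks idx 6 -> match: F0=2 F1=6 F2=1 F3=0; commitIndex=2
Op 10: F2 acks idx 3 -> match: F0=2 F1=6 F2=3 F3=0; commitIndex=3
Op 11: append 1 -> log_len=9
Op 12: F0 acks idx 6 -> match: F0=6 F1=6 F2=3 F3=0; commitIndex=6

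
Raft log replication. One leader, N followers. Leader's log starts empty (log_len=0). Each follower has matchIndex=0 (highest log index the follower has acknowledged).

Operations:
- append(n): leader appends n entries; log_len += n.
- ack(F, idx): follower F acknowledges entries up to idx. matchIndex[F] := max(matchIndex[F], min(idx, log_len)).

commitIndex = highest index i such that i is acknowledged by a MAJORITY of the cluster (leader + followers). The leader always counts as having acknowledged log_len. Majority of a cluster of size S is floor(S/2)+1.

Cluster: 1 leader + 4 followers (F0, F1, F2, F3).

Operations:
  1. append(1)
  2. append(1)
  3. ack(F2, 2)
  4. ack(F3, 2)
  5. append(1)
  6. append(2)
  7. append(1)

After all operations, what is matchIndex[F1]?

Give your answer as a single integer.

Op 1: append 1 -> log_len=1
Op 2: append 1 -> log_len=2
Op 3: F2 acks idx 2 -> match: F0=0 F1=0 F2=2 F3=0; commitIndex=0
Op 4: F3 acks idx 2 -> match: F0=0 F1=0 F2=2 F3=2; commitIndex=2
Op 5: append 1 -> log_len=3
Op 6: append 2 -> log_len=5
Op 7: append 1 -> log_len=6

Answer: 0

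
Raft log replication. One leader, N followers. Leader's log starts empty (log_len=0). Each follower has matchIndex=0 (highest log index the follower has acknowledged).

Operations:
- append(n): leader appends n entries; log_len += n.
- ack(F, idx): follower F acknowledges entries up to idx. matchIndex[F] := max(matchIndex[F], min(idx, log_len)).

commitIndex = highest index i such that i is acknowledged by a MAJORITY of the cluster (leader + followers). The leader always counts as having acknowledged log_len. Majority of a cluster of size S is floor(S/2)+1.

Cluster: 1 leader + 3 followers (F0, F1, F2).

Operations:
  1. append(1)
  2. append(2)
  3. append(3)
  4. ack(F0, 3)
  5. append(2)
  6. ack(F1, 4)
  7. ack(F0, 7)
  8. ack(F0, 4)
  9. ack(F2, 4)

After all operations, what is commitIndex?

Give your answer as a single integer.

Op 1: append 1 -> log_len=1
Op 2: append 2 -> log_len=3
Op 3: append 3 -> log_len=6
Op 4: F0 acks idx 3 -> match: F0=3 F1=0 F2=0; commitIndex=0
Op 5: append 2 -> log_len=8
Op 6: F1 acks idx 4 -> match: F0=3 F1=4 F2=0; commitIndex=3
Op 7: F0 acks idx 7 -> match: F0=7 F1=4 F2=0; commitIndex=4
Op 8: F0 acks idx 4 -> match: F0=7 F1=4 F2=0; commitIndex=4
Op 9: F2 acks idx 4 -> match: F0=7 F1=4 F2=4; commitIndex=4

Answer: 4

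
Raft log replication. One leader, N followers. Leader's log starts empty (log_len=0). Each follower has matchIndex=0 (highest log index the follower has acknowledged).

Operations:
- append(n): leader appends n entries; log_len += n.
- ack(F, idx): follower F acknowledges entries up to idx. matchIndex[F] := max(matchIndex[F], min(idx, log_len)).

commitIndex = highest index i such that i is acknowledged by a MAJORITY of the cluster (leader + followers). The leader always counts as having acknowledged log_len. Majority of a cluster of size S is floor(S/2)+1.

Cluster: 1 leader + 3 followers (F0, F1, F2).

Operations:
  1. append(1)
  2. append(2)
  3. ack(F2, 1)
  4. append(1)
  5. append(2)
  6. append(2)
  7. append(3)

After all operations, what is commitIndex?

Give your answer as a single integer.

Op 1: append 1 -> log_len=1
Op 2: append 2 -> log_len=3
Op 3: F2 acks idx 1 -> match: F0=0 F1=0 F2=1; commitIndex=0
Op 4: append 1 -> log_len=4
Op 5: append 2 -> log_len=6
Op 6: append 2 -> log_len=8
Op 7: append 3 -> log_len=11

Answer: 0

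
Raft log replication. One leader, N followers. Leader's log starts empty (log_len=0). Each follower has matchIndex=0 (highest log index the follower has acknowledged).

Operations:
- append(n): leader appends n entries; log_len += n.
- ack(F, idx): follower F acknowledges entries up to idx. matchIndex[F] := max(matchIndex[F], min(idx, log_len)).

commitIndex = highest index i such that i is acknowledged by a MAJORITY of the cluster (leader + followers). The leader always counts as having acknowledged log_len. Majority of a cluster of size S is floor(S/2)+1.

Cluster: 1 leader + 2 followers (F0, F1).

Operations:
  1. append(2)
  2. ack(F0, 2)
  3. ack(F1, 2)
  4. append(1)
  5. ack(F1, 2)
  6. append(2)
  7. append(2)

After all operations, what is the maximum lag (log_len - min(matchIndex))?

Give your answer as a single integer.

Answer: 5

Derivation:
Op 1: append 2 -> log_len=2
Op 2: F0 acks idx 2 -> match: F0=2 F1=0; commitIndex=2
Op 3: F1 acks idx 2 -> match: F0=2 F1=2; commitIndex=2
Op 4: append 1 -> log_len=3
Op 5: F1 acks idx 2 -> match: F0=2 F1=2; commitIndex=2
Op 6: append 2 -> log_len=5
Op 7: append 2 -> log_len=7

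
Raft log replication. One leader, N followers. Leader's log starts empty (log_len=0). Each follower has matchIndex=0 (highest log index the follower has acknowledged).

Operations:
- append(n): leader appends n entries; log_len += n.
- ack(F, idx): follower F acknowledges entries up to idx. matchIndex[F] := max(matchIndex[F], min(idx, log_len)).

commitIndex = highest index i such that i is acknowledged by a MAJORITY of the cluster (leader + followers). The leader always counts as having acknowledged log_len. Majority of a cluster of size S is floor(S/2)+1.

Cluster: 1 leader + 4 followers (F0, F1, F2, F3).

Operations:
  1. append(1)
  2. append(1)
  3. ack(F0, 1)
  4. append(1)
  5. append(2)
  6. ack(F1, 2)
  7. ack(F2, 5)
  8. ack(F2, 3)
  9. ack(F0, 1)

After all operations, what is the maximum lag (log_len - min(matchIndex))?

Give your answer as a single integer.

Answer: 5

Derivation:
Op 1: append 1 -> log_len=1
Op 2: append 1 -> log_len=2
Op 3: F0 acks idx 1 -> match: F0=1 F1=0 F2=0 F3=0; commitIndex=0
Op 4: append 1 -> log_len=3
Op 5: append 2 -> log_len=5
Op 6: F1 acks idx 2 -> match: F0=1 F1=2 F2=0 F3=0; commitIndex=1
Op 7: F2 acks idx 5 -> match: F0=1 F1=2 F2=5 F3=0; commitIndex=2
Op 8: F2 acks idx 3 -> match: F0=1 F1=2 F2=5 F3=0; commitIndex=2
Op 9: F0 acks idx 1 -> match: F0=1 F1=2 F2=5 F3=0; commitIndex=2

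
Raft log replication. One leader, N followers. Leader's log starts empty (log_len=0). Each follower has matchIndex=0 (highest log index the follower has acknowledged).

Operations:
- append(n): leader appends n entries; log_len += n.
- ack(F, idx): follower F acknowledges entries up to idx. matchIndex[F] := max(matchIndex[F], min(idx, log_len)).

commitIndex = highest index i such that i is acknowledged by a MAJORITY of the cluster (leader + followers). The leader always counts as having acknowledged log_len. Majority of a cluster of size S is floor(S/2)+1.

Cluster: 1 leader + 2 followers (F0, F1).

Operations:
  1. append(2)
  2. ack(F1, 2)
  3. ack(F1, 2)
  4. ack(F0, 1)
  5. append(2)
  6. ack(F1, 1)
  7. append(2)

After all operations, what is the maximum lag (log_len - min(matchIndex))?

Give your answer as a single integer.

Op 1: append 2 -> log_len=2
Op 2: F1 acks idx 2 -> match: F0=0 F1=2; commitIndex=2
Op 3: F1 acks idx 2 -> match: F0=0 F1=2; commitIndex=2
Op 4: F0 acks idx 1 -> match: F0=1 F1=2; commitIndex=2
Op 5: append 2 -> log_len=4
Op 6: F1 acks idx 1 -> match: F0=1 F1=2; commitIndex=2
Op 7: append 2 -> log_len=6

Answer: 5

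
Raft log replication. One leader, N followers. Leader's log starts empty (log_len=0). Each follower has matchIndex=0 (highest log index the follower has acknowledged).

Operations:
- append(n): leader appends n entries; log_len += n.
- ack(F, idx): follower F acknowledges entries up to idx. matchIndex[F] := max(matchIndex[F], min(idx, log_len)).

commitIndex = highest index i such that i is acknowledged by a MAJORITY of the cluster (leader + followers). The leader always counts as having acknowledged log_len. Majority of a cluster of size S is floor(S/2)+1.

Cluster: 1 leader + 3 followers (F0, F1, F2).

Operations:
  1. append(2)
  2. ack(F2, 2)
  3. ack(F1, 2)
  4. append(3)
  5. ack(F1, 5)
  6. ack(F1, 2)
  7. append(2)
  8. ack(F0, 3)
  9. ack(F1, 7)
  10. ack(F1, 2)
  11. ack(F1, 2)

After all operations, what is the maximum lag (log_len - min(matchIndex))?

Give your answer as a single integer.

Answer: 5

Derivation:
Op 1: append 2 -> log_len=2
Op 2: F2 acks idx 2 -> match: F0=0 F1=0 F2=2; commitIndex=0
Op 3: F1 acks idx 2 -> match: F0=0 F1=2 F2=2; commitIndex=2
Op 4: append 3 -> log_len=5
Op 5: F1 acks idx 5 -> match: F0=0 F1=5 F2=2; commitIndex=2
Op 6: F1 acks idx 2 -> match: F0=0 F1=5 F2=2; commitIndex=2
Op 7: append 2 -> log_len=7
Op 8: F0 acks idx 3 -> match: F0=3 F1=5 F2=2; commitIndex=3
Op 9: F1 acks idx 7 -> match: F0=3 F1=7 F2=2; commitIndex=3
Op 10: F1 acks idx 2 -> match: F0=3 F1=7 F2=2; commitIndex=3
Op 11: F1 acks idx 2 -> match: F0=3 F1=7 F2=2; commitIndex=3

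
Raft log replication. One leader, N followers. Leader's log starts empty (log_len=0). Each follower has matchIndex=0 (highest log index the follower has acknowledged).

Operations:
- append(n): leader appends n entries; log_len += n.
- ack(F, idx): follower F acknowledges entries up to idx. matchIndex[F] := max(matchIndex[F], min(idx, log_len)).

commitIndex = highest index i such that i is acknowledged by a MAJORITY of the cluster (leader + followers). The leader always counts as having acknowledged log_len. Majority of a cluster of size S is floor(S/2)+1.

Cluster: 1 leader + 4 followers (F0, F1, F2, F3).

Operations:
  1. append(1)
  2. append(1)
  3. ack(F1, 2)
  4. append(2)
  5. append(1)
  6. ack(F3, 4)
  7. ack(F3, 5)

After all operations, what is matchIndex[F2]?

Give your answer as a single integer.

Answer: 0

Derivation:
Op 1: append 1 -> log_len=1
Op 2: append 1 -> log_len=2
Op 3: F1 acks idx 2 -> match: F0=0 F1=2 F2=0 F3=0; commitIndex=0
Op 4: append 2 -> log_len=4
Op 5: append 1 -> log_len=5
Op 6: F3 acks idx 4 -> match: F0=0 F1=2 F2=0 F3=4; commitIndex=2
Op 7: F3 acks idx 5 -> match: F0=0 F1=2 F2=0 F3=5; commitIndex=2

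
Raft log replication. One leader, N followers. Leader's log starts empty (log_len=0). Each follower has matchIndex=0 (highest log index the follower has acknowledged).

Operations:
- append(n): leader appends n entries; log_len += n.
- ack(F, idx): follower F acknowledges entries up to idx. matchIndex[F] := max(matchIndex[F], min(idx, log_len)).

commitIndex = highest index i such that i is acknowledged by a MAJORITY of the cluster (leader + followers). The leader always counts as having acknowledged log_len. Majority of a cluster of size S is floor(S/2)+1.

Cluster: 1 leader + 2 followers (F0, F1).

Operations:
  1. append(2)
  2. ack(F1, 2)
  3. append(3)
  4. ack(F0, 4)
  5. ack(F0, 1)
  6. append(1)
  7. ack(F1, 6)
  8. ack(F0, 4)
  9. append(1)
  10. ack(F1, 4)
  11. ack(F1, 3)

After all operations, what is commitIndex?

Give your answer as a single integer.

Op 1: append 2 -> log_len=2
Op 2: F1 acks idx 2 -> match: F0=0 F1=2; commitIndex=2
Op 3: append 3 -> log_len=5
Op 4: F0 acks idx 4 -> match: F0=4 F1=2; commitIndex=4
Op 5: F0 acks idx 1 -> match: F0=4 F1=2; commitIndex=4
Op 6: append 1 -> log_len=6
Op 7: F1 acks idx 6 -> match: F0=4 F1=6; commitIndex=6
Op 8: F0 acks idx 4 -> match: F0=4 F1=6; commitIndex=6
Op 9: append 1 -> log_len=7
Op 10: F1 acks idx 4 -> match: F0=4 F1=6; commitIndex=6
Op 11: F1 acks idx 3 -> match: F0=4 F1=6; commitIndex=6

Answer: 6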